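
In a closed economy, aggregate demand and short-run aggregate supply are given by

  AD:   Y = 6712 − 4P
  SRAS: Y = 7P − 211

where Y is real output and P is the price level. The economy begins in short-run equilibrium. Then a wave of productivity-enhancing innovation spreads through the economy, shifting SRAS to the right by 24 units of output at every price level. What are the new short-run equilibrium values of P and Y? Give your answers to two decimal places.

This is a positive supply shock: SRAS shifts right.
New SRAS: Y = 7P − 187.
Set AD = SRAS: 6712 − 4P = 7P − 187, so 6899 = 11P and P = 627.18.
Substituting into AD, Y = 4203.27.

P = 627.18, Y = 4203.27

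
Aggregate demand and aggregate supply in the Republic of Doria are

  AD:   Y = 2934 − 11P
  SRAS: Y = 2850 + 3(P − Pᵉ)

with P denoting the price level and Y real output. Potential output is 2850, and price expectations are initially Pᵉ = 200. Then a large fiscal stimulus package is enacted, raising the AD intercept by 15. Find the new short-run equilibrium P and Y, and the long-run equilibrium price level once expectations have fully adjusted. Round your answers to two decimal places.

Short run: P = 49.93, Y = 2399.79. Long run: P = 9.00.

AD shifts right: new AD is Y = 2949 − 11P. With Pᵉ = 200, SRAS is Y = 2250 + 3P.
Short run: 2949 − 11P = 2250 + 3P gives 699 = 14P, so P = 49.93 and Y = 2949 − 11P = 2399.79.
Y = 2399.79 is below potential 2850; expectations adjust and SRAS shifts right until Y = 2850.
Long run: on the new AD curve, 2850 = 2949 − 11P gives P = 9.00.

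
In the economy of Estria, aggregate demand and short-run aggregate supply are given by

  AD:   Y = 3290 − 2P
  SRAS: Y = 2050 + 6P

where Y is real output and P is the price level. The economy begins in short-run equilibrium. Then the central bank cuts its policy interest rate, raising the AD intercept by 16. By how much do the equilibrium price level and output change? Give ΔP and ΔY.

ΔP = +2, ΔY = +12

This is a positive demand shock: AD shifts right.
New AD: Y = 3306 − 2P.
Set AD = SRAS: 3306 − 2P = 2050 + 6P, so 1256 = 8P and P = 157.
Y = 3306 − 2·157 = 2992.
Initially P = 155, Y = 2980, so ΔP = +2 and ΔY = +12.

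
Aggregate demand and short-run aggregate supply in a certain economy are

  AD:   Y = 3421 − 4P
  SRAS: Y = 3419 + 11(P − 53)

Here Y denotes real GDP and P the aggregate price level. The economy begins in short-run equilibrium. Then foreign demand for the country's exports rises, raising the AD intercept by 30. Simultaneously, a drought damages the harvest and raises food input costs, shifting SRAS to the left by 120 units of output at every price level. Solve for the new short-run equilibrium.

After both shocks: AD is Y = 3451 − 4P and SRAS is Y = 2716 + 11P.
Setting them equal: 735 = 15P, so P = 49.
Y = 3451 − 4·49 = 3255.

P = 49, Y = 3255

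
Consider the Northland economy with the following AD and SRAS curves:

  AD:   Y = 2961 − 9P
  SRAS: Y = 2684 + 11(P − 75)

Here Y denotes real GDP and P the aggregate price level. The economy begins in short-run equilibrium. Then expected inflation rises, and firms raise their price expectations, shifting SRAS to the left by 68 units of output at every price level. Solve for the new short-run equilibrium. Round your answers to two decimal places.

P = 58.50, Y = 2434.50

This is a negative supply shock: SRAS shifts left.
New SRAS: Y = 1791 + 11P.
Set AD = SRAS: 2961 − 9P = 1791 + 11P, so 1170 = 20P and P = 58.50.
Substituting into AD, Y = 2434.50.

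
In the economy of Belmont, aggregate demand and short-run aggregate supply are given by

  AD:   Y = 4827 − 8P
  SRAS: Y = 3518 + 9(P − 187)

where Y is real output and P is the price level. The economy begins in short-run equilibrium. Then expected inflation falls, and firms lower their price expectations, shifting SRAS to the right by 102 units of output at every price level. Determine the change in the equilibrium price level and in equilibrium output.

This is a positive supply shock: SRAS shifts right.
New SRAS: Y = 1937 + 9P.
Set AD = SRAS: 4827 − 8P = 1937 + 9P, so 2890 = 17P and P = 170.
Y = 4827 − 8·170 = 3467.
Initially P = 176, Y = 3419, so ΔP = -6 and ΔY = +48.

ΔP = -6, ΔY = +48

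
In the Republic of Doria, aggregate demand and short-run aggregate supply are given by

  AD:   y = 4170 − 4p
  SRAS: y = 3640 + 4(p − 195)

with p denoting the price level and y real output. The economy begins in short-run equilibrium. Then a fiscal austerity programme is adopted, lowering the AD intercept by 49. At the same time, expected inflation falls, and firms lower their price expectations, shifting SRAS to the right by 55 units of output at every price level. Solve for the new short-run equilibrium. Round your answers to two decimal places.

p = 150.75, y = 3518.00

After both shocks: AD is y = 4121 − 4p and SRAS is y = 2915 + 4p.
Setting them equal: 1206 = 8p, so p = 150.75.
Substituting into AD, y = 3518.00.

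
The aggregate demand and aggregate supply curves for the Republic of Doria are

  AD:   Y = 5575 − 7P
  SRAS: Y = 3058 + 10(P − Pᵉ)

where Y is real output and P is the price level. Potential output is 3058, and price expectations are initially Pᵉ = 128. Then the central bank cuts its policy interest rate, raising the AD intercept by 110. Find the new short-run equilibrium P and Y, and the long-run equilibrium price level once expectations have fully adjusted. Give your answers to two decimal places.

Short run: P = 229.82, Y = 4076.24. Long run: P = 375.29.

AD shifts right: new AD is Y = 5685 − 7P. With Pᵉ = 128, SRAS is Y = 1778 + 10P.
Short run: 5685 − 7P = 1778 + 10P gives 3907 = 17P, so P = 229.82 and Y = 5685 − 7P = 4076.24.
Y = 4076.24 is above potential 3058; expectations adjust and SRAS shifts left until Y = 3058.
Long run: on the new AD curve, 3058 = 5685 − 7P gives P = 375.29.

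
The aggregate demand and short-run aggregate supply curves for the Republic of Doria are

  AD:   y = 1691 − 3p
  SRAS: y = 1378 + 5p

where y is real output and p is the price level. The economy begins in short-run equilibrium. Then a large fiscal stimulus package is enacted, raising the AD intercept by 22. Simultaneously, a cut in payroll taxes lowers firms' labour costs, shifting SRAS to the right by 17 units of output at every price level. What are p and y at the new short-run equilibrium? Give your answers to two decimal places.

After both shocks: AD is y = 1713 − 3p and SRAS is y = 1395 + 5p.
Setting them equal: 318 = 8p, so p = 39.75.
Substituting into AD, y = 1593.75.

p = 39.75, y = 1593.75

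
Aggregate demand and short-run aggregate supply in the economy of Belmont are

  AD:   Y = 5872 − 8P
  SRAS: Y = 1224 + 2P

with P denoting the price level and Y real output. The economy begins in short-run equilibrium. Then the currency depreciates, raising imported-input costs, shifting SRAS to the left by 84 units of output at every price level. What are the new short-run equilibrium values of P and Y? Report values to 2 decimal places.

This is a negative supply shock: SRAS shifts left.
New SRAS: Y = 1140 + 2P.
Set AD = SRAS: 5872 − 8P = 1140 + 2P, so 4732 = 10P and P = 473.20.
Substituting into AD, Y = 2086.40.

P = 473.20, Y = 2086.40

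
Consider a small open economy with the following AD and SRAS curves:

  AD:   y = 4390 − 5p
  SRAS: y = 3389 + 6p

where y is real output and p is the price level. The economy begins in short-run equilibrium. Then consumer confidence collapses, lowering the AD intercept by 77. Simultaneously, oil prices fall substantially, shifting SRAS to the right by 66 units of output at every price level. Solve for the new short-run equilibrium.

After both shocks: AD is y = 4313 − 5p and SRAS is y = 3455 + 6p.
Setting them equal: 858 = 11p, so p = 78.
y = 4313 − 5·78 = 3923.

p = 78, y = 3923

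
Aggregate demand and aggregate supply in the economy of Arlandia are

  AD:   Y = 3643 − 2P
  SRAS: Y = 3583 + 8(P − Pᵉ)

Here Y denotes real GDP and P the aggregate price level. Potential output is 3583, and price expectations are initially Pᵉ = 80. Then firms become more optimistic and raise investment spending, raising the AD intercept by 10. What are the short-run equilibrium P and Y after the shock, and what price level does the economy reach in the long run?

Short run: P = 71, Y = 3511. Long run: P = 35.

AD shifts right: new AD is Y = 3653 − 2P. With Pᵉ = 80, SRAS is Y = 2943 + 8P.
Short run: 3653 − 2P = 2943 + 8P gives 710 = 10P, so P = 71 and Y = 3653 − 2·71 = 3511.
Y = 3511 is below potential 3583; expectations adjust and SRAS shifts right until Y = 3583.
Long run: on the new AD curve, 3583 = 3653 − 2P gives P = 35.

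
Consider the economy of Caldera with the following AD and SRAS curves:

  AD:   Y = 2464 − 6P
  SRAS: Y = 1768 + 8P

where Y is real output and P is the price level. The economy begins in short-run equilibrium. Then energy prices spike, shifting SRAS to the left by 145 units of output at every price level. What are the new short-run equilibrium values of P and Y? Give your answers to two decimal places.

P = 60.07, Y = 2103.57

This is a negative supply shock: SRAS shifts left.
New SRAS: Y = 1623 + 8P.
Set AD = SRAS: 2464 − 6P = 1623 + 8P, so 841 = 14P and P = 60.07.
Substituting into AD, Y = 2103.57.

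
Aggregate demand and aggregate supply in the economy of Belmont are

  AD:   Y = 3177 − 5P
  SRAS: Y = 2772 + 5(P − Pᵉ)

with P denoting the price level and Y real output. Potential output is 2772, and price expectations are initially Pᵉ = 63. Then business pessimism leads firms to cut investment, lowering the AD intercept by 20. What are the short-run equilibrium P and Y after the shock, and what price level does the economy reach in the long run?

Short run: P = 70, Y = 2807. Long run: P = 77.

AD shifts left: new AD is Y = 3157 − 5P. With Pᵉ = 63, SRAS is Y = 2457 + 5P.
Short run: 3157 − 5P = 2457 + 5P gives 700 = 10P, so P = 70 and Y = 3157 − 5·70 = 2807.
Y = 2807 is above potential 2772; expectations adjust and SRAS shifts left until Y = 2772.
Long run: on the new AD curve, 2772 = 3157 − 5P gives P = 77.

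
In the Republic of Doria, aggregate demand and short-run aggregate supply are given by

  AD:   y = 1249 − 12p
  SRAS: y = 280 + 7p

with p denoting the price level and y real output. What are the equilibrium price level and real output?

p = 51, y = 637

Set AD = SRAS: 1249 − 12p = 280 + 7p, so 969 = 19p and p = 51.
Then y = 1249 − 12·51 = 637.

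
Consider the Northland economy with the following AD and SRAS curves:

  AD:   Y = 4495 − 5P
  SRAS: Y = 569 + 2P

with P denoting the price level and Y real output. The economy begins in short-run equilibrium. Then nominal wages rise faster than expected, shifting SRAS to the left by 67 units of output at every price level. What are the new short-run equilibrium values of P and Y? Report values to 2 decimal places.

This is a negative supply shock: SRAS shifts left.
New SRAS: Y = 502 + 2P.
Set AD = SRAS: 4495 − 5P = 502 + 2P, so 3993 = 7P and P = 570.43.
Substituting into AD, Y = 1642.86.

P = 570.43, Y = 1642.86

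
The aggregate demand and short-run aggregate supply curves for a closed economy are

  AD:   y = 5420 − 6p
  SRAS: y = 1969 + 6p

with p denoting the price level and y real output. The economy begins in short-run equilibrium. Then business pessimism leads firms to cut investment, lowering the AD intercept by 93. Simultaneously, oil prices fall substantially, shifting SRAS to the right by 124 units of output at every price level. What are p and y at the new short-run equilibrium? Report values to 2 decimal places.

After both shocks: AD is y = 5327 − 6p and SRAS is y = 2093 + 6p.
Setting them equal: 3234 = 12p, so p = 269.50.
Substituting into AD, y = 3710.00.

p = 269.50, y = 3710.00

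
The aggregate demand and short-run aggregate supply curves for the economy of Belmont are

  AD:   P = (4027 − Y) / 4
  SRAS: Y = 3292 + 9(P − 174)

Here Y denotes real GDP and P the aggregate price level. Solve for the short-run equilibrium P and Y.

P = 177, Y = 3319

Write SRAS as Y = 3292 + 9P − 1566 = 1726 + 9P.
Rearrange AD to Y = 4027 − 4P.
Set AD = SRAS: 4027 − 4P = 1726 + 9P, so 2301 = 13P and P = 177.
Then Y = 4027 − 4·177 = 3319.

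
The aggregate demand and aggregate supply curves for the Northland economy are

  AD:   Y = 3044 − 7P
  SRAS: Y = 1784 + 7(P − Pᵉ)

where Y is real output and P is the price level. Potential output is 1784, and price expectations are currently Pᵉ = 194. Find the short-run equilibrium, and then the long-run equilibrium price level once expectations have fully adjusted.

Short run: P = 187, Y = 1735. Long run: P = 180.

Short run: with Pᵉ = 194, SRAS is Y = 426 + 7P. Setting AD = SRAS gives 2618 = 14P, so P = 187 and Y = 3044 − 7·187 = 1735.
Output 1735 is below potential 1784, so over time expected prices fall and SRAS shifts right until Y returns to 1784.
Long run: Y = 1784 on the AD curve gives 1784 = 3044 − 7P, so P = 180.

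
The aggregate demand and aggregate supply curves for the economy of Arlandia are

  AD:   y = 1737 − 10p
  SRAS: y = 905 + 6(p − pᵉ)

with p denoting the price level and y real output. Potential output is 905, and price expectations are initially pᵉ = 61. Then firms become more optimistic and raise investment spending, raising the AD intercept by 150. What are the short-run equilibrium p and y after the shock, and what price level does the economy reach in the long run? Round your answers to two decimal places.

AD shifts right: new AD is y = 1887 − 10p. With pᵉ = 61, SRAS is y = 539 + 6p.
Short run: 1887 − 10p = 539 + 6p gives 1348 = 16p, so p = 84.25 and y = 1887 − 10p = 1044.50.
y = 1044.50 is above potential 905; expectations adjust and SRAS shifts left until y = 905.
Long run: on the new AD curve, 905 = 1887 − 10p gives p = 98.20.

Short run: p = 84.25, y = 1044.50. Long run: p = 98.20.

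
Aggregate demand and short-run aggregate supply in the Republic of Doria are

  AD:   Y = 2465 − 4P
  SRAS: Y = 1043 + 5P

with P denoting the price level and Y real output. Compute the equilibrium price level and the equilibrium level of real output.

P = 158, Y = 1833

Set AD = SRAS: 2465 − 4P = 1043 + 5P, so 1422 = 9P and P = 158.
Then Y = 2465 − 4·158 = 1833.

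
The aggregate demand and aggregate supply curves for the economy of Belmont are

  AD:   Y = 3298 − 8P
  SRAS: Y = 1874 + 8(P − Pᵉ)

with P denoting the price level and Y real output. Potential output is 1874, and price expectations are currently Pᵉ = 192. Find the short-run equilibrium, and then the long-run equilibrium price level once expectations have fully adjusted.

Short run: with Pᵉ = 192, SRAS is Y = 338 + 8P. Setting AD = SRAS gives 2960 = 16P, so P = 185 and Y = 3298 − 8·185 = 1818.
Output 1818 is below potential 1874, so over time expected prices fall and SRAS shifts right until Y returns to 1874.
Long run: Y = 1874 on the AD curve gives 1874 = 3298 − 8P, so P = 178.

Short run: P = 185, Y = 1818. Long run: P = 178.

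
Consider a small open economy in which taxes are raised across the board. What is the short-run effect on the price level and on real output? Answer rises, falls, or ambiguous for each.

This is a negative demand shock: AD shifts left.
Moving along the upward-sloping SRAS curve, P falls and Y falls.

Price level: falls; output: falls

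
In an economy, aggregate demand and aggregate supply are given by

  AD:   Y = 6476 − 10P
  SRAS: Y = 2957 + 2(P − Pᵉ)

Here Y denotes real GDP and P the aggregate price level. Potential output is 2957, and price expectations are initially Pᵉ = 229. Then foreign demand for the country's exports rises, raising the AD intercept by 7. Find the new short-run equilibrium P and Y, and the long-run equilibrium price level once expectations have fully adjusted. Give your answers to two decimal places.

AD shifts right: new AD is Y = 6483 − 10P. With Pᵉ = 229, SRAS is Y = 2499 + 2P.
Short run: 6483 − 10P = 2499 + 2P gives 3984 = 12P, so P = 332.00 and Y = 6483 − 10P = 3163.00.
Y = 3163.00 is above potential 2957; expectations adjust and SRAS shifts left until Y = 2957.
Long run: on the new AD curve, 2957 = 6483 − 10P gives P = 352.60.

Short run: P = 332.00, Y = 3163.00. Long run: P = 352.60.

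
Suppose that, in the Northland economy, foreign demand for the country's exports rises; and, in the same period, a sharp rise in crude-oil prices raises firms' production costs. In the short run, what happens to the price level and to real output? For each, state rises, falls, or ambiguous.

Price level: rises; output: ambiguous

The first event is a positive demand shock: AD shifts right, which by itself pushes P up and Y up.
The second is an adverse supply shock: SRAS shifts left, which by itself pushes P up and Y down.
Both shocks push P up, so P rises. The two shocks push Y in opposite directions, so the effect on Y is ambiguous.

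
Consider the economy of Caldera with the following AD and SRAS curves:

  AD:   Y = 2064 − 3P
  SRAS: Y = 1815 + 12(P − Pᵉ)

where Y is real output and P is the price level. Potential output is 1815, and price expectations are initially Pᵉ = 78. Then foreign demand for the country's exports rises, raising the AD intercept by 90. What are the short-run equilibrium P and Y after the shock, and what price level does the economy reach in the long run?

Short run: P = 85, Y = 1899. Long run: P = 113.

AD shifts right: new AD is Y = 2154 − 3P. With Pᵉ = 78, SRAS is Y = 879 + 12P.
Short run: 2154 − 3P = 879 + 12P gives 1275 = 15P, so P = 85 and Y = 2154 − 3·85 = 1899.
Y = 1899 is above potential 1815; expectations adjust and SRAS shifts left until Y = 1815.
Long run: on the new AD curve, 1815 = 2154 − 3P gives P = 113.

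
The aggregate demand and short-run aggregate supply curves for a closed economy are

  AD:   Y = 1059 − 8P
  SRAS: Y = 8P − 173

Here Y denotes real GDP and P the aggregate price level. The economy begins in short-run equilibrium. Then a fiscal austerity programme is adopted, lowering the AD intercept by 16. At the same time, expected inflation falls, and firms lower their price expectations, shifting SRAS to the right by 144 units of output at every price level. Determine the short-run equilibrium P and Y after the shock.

P = 67, Y = 507

After both shocks: AD is Y = 1043 − 8P and SRAS is Y = 8P − 29.
Setting them equal: 1072 = 16P, so P = 67.
Y = 1043 − 8·67 = 507.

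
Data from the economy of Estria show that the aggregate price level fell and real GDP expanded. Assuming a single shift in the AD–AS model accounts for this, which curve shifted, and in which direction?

SRAS shifted right

P fell and Y rose. An AD shift moves P and Y in the same direction; an SRAS shift moves them in opposite directions.
Here P and Y moved in opposite directions, so the SRAS curve shifted.
Since Y rose, SRAS shifted right.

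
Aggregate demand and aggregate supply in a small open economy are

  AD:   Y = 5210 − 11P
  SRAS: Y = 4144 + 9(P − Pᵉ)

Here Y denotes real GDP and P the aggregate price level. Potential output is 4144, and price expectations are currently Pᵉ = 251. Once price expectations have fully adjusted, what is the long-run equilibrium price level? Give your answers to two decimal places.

Short run: with Pᵉ = 251, SRAS is Y = 1885 + 9P. Setting AD = SRAS gives 3325 = 20P, so P = 166.25 and Y = 5210 − 11P = 3381.25.
Output 3381.25 is below potential 4144, so over time expected prices fall and SRAS shifts right until Y returns to 4144.
Long run: Y = 4144 on the AD curve gives 4144 = 5210 − 11P, so P = 96.91.

Long-run P = 96.91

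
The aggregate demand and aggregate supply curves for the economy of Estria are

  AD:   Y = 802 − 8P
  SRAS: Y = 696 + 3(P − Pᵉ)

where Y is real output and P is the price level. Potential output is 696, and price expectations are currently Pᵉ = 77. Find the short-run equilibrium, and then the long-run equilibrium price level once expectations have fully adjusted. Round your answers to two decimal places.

Short run: with Pᵉ = 77, SRAS is Y = 465 + 3P. Setting AD = SRAS gives 337 = 11P, so P = 30.64 and Y = 802 − 8P = 556.91.
Output 556.91 is below potential 696, so over time expected prices fall and SRAS shifts right until Y returns to 696.
Long run: Y = 696 on the AD curve gives 696 = 802 − 8P, so P = 13.25.

Short run: P = 30.64, Y = 556.91. Long run: P = 13.25.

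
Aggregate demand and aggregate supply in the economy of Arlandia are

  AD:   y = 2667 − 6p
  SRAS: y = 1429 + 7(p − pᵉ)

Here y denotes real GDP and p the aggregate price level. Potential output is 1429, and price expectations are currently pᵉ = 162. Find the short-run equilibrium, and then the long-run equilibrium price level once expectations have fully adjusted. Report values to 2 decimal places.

Short run: p = 182.46, y = 1572.23. Long run: p = 206.33.

Short run: with pᵉ = 162, SRAS is y = 295 + 7p. Setting AD = SRAS gives 2372 = 13p, so p = 182.46 and y = 2667 − 6p = 1572.23.
Output 1572.23 is above potential 1429, so over time expected prices rise and SRAS shifts left until y returns to 1429.
Long run: y = 1429 on the AD curve gives 1429 = 2667 − 6p, so p = 206.33.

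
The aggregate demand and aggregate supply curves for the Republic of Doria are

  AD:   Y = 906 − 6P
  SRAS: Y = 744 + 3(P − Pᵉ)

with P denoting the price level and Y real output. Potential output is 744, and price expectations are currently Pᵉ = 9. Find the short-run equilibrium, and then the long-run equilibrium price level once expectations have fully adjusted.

Short run: with Pᵉ = 9, SRAS is Y = 717 + 3P. Setting AD = SRAS gives 189 = 9P, so P = 21 and Y = 906 − 6·21 = 780.
Output 780 is above potential 744, so over time expected prices rise and SRAS shifts left until Y returns to 744.
Long run: Y = 744 on the AD curve gives 744 = 906 − 6P, so P = 27.

Short run: P = 21, Y = 780. Long run: P = 27.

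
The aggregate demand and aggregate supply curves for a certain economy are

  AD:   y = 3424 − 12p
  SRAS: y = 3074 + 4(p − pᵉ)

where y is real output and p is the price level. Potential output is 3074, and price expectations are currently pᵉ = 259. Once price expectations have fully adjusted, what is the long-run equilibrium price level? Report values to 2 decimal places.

Short run: with pᵉ = 259, SRAS is y = 2038 + 4p. Setting AD = SRAS gives 1386 = 16p, so p = 86.63 and y = 3424 − 12p = 2384.50.
Output 2384.50 is below potential 3074, so over time expected prices fall and SRAS shifts right until y returns to 3074.
Long run: y = 3074 on the AD curve gives 3074 = 3424 − 12p, so p = 29.17.

Long-run p = 29.17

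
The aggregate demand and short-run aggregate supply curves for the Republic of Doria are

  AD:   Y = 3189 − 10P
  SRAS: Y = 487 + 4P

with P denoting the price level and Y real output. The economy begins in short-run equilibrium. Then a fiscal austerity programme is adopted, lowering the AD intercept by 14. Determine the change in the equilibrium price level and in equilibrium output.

This is a negative demand shock: AD shifts left.
New AD: Y = 3175 − 10P.
Set AD = SRAS: 3175 − 10P = 487 + 4P, so 2688 = 14P and P = 192.
Y = 3175 − 10·192 = 1255.
Initially P = 193, Y = 1259, so ΔP = -1 and ΔY = -4.

ΔP = -1, ΔY = -4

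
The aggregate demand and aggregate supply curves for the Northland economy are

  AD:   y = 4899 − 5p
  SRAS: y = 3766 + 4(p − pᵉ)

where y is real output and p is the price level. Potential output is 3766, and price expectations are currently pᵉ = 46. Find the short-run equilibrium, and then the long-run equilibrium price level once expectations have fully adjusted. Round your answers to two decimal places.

Short run: with pᵉ = 46, SRAS is y = 3582 + 4p. Setting AD = SRAS gives 1317 = 9p, so p = 146.33 and y = 4899 − 5p = 4167.33.
Output 4167.33 is above potential 3766, so over time expected prices rise and SRAS shifts left until y returns to 3766.
Long run: y = 3766 on the AD curve gives 3766 = 4899 − 5p, so p = 226.60.

Short run: p = 146.33, y = 4167.33. Long run: p = 226.60.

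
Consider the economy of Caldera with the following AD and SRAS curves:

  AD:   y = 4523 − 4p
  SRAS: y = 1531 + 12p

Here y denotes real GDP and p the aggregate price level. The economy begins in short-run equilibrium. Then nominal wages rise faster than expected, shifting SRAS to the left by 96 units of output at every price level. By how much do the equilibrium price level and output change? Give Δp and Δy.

Δp = +6, Δy = -24

This is a negative supply shock: SRAS shifts left.
New SRAS: y = 1435 + 12p.
Set AD = SRAS: 4523 − 4p = 1435 + 12p, so 3088 = 16p and p = 193.
y = 4523 − 4·193 = 3751.
Initially p = 187, y = 3775, so Δp = +6 and Δy = -24.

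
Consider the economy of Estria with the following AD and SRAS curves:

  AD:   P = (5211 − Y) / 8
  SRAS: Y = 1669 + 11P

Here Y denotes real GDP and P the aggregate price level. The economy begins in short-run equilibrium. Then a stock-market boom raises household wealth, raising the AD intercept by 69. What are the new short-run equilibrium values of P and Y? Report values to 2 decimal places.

This is a positive demand shock: AD shifts right.
New AD: Y = 5280 − 8P.
Set AD = SRAS: 5280 − 8P = 1669 + 11P, so 3611 = 19P and P = 190.05.
Substituting into AD, Y = 3759.58.

P = 190.05, Y = 3759.58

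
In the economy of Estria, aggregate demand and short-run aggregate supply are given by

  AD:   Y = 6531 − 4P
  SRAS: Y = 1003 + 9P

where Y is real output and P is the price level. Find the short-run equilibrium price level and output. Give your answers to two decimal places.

Set AD = SRAS: 6531 − 4P = 1003 + 9P, so 5528 = 13P and P = 425.23.
Substituting into AD, Y = 6531 − 4P = 4830.08.

P = 425.23, Y = 4830.08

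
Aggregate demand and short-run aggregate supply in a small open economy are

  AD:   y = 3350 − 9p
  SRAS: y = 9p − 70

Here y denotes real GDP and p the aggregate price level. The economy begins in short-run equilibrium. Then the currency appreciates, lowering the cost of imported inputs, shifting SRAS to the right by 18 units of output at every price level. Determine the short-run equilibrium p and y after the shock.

This is a positive supply shock: SRAS shifts right.
New SRAS: y = 9p − 52.
Set AD = SRAS: 3350 − 9p = 9p − 52, so 3402 = 18p and p = 189.
y = 3350 − 9·189 = 1649.

p = 189, y = 1649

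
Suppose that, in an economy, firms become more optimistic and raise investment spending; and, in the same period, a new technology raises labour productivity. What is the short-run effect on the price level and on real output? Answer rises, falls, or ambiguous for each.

The first event is a positive demand shock: AD shifts right, which by itself pushes P up and Y up.
The second is a favourable supply shock: SRAS shifts right, which by itself pushes P down and Y up.
The two shocks push P in opposite directions, so the effect on P is ambiguous. Both shocks push Y up, so Y rises.

Price level: ambiguous; output: rises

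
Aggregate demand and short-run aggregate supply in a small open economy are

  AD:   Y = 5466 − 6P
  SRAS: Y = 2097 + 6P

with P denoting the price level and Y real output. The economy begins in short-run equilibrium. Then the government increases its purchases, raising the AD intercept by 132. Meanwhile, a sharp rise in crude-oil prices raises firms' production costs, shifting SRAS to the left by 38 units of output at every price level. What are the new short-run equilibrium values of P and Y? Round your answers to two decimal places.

P = 294.92, Y = 3828.50

After both shocks: AD is Y = 5598 − 6P and SRAS is Y = 2059 + 6P.
Setting them equal: 3539 = 12P, so P = 294.92.
Substituting into AD, Y = 3828.50.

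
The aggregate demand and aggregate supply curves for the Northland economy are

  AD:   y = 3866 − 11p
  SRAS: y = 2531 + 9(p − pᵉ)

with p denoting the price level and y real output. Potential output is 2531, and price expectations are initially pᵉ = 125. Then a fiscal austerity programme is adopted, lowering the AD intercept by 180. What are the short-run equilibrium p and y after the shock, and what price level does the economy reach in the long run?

Short run: p = 114, y = 2432. Long run: p = 105.

AD shifts left: new AD is y = 3686 − 11p. With pᵉ = 125, SRAS is y = 1406 + 9p.
Short run: 3686 − 11p = 1406 + 9p gives 2280 = 20p, so p = 114 and y = 3686 − 11·114 = 2432.
y = 2432 is below potential 2531; expectations adjust and SRAS shifts right until y = 2531.
Long run: on the new AD curve, 2531 = 3686 − 11p gives p = 105.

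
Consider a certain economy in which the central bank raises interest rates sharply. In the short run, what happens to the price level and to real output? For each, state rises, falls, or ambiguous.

Price level: falls; output: falls

This is a negative demand shock: AD shifts left.
Moving along the upward-sloping SRAS curve, P falls and Y falls.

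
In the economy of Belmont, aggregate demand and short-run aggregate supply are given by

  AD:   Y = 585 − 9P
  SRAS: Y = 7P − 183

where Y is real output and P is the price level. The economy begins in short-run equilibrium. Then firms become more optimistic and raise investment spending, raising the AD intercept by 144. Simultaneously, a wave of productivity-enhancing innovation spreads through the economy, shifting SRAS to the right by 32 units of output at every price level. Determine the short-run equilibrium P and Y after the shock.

After both shocks: AD is Y = 729 − 9P and SRAS is Y = 7P − 151.
Setting them equal: 880 = 16P, so P = 55.
Y = 729 − 9·55 = 234.

P = 55, Y = 234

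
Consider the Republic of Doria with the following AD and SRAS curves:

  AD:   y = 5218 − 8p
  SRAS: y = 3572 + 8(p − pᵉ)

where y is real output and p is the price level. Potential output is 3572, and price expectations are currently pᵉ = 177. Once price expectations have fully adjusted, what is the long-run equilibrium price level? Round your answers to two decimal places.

Long-run p = 205.75

Short run: with pᵉ = 177, SRAS is y = 2156 + 8p. Setting AD = SRAS gives 3062 = 16p, so p = 191.38 and y = 5218 − 8p = 3687.00.
Output 3687.00 is above potential 3572, so over time expected prices rise and SRAS shifts left until y returns to 3572.
Long run: y = 3572 on the AD curve gives 3572 = 5218 − 8p, so p = 205.75.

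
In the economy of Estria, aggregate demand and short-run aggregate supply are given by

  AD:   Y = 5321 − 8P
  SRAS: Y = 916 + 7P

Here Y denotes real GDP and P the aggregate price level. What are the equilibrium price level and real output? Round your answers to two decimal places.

P = 293.67, Y = 2971.67

Set AD = SRAS: 5321 − 8P = 916 + 7P, so 4405 = 15P and P = 293.67.
Substituting into AD, Y = 5321 − 8P = 2971.67.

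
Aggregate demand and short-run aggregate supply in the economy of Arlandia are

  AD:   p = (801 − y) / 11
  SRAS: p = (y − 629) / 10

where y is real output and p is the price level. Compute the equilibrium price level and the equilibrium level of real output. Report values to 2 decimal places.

Rearrange AD to y = 801 − 11p.
Rearrange SRAS to y = 629 + 10p.
Set AD = SRAS: 801 − 11p = 629 + 10p, so 172 = 21p and p = 8.19.
Substituting into AD, y = 801 − 11p = 710.90.

p = 8.19, y = 710.90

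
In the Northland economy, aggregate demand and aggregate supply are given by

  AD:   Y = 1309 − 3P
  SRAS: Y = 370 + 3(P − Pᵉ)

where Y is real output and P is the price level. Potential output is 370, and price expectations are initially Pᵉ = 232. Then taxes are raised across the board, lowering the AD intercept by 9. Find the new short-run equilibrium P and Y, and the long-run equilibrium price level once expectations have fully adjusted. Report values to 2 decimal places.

AD shifts left: new AD is Y = 1300 − 3P. With Pᵉ = 232, SRAS is Y = 3P − 326.
Short run: 1300 − 3P = 3P − 326 gives 1626 = 6P, so P = 271.00 and Y = 1300 − 3P = 487.00.
Y = 487.00 is above potential 370; expectations adjust and SRAS shifts left until Y = 370.
Long run: on the new AD curve, 370 = 1300 − 3P gives P = 310.00.

Short run: P = 271.00, Y = 487.00. Long run: P = 310.00.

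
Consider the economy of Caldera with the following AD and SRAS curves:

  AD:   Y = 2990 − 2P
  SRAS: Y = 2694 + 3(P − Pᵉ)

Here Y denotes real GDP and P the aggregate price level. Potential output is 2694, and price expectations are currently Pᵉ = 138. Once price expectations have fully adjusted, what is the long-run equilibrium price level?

Short run: with Pᵉ = 138, SRAS is Y = 2280 + 3P. Setting AD = SRAS gives 710 = 5P, so P = 142 and Y = 2990 − 2·142 = 2706.
Output 2706 is above potential 2694, so over time expected prices rise and SRAS shifts left until Y returns to 2694.
Long run: Y = 2694 on the AD curve gives 2694 = 2990 − 2P, so P = 148.

Long-run P = 148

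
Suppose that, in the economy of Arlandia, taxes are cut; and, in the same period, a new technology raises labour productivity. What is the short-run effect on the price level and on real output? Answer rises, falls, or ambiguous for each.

Price level: ambiguous; output: rises

The first event is a positive demand shock: AD shifts right, which by itself pushes P up and Y up.
The second is a favourable supply shock: SRAS shifts right, which by itself pushes P down and Y up.
The two shocks push P in opposite directions, so the effect on P is ambiguous. Both shocks push Y up, so Y rises.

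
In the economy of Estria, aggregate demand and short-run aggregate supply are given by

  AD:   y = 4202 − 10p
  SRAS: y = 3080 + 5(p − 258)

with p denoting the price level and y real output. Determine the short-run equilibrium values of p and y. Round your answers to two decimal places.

Write SRAS as y = 3080 + 5p − 1290 = 1790 + 5p.
Set AD = SRAS: 4202 − 10p = 1790 + 5p, so 2412 = 15p and p = 160.80.
Substituting into AD, y = 4202 − 10p = 2594.00.

p = 160.80, y = 2594.00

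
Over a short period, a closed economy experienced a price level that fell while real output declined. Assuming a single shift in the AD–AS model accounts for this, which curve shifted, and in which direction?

AD shifted left

P fell and Y fell. An AD shift moves P and Y in the same direction; an SRAS shift moves them in opposite directions.
Here P and Y moved in the same direction, so the AD curve shifted.
Since Y fell, AD shifted left.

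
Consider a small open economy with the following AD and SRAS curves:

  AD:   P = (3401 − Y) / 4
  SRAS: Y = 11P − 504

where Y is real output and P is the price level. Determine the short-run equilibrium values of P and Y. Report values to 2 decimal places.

P = 260.33, Y = 2359.67

Rearrange AD to Y = 3401 − 4P.
Set AD = SRAS: 3401 − 4P = 11P − 504, so 3905 = 15P and P = 260.33.
Substituting into AD, Y = 3401 − 4P = 2359.67.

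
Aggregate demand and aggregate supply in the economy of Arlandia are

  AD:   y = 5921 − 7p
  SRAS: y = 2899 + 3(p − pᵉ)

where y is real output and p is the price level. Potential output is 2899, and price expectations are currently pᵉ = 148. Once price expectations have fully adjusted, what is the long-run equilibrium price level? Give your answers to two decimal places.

Short run: with pᵉ = 148, SRAS is y = 2455 + 3p. Setting AD = SRAS gives 3466 = 10p, so p = 346.60 and y = 5921 − 7p = 3494.80.
Output 3494.80 is above potential 2899, so over time expected prices rise and SRAS shifts left until y returns to 2899.
Long run: y = 2899 on the AD curve gives 2899 = 5921 − 7p, so p = 431.71.

Long-run p = 431.71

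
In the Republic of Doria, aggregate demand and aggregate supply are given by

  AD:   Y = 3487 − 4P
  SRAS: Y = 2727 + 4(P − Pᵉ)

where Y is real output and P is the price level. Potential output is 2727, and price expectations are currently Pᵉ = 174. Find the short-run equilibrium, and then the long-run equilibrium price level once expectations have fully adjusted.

Short run: P = 182, Y = 2759. Long run: P = 190.

Short run: with Pᵉ = 174, SRAS is Y = 2031 + 4P. Setting AD = SRAS gives 1456 = 8P, so P = 182 and Y = 3487 − 4·182 = 2759.
Output 2759 is above potential 2727, so over time expected prices rise and SRAS shifts left until Y returns to 2727.
Long run: Y = 2727 on the AD curve gives 2727 = 3487 − 4P, so P = 190.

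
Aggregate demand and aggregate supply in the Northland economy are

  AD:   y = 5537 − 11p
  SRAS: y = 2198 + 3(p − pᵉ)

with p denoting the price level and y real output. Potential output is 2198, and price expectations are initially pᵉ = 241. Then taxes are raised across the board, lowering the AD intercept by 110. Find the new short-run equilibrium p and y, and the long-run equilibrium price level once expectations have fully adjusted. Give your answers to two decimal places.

AD shifts left: new AD is y = 5427 − 11p. With pᵉ = 241, SRAS is y = 1475 + 3p.
Short run: 5427 − 11p = 1475 + 3p gives 3952 = 14p, so p = 282.29 and y = 5427 − 11p = 2321.86.
y = 2321.86 is above potential 2198; expectations adjust and SRAS shifts left until y = 2198.
Long run: on the new AD curve, 2198 = 5427 − 11p gives p = 293.55.

Short run: p = 282.29, y = 2321.86. Long run: p = 293.55.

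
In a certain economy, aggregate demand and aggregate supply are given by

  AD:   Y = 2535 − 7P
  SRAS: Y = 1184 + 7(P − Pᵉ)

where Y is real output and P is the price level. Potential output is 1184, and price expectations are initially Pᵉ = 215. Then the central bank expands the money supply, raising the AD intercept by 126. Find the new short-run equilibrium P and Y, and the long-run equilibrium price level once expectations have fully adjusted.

Short run: P = 213, Y = 1170. Long run: P = 211.

AD shifts right: new AD is Y = 2661 − 7P. With Pᵉ = 215, SRAS is Y = 7P − 321.
Short run: 2661 − 7P = 7P − 321 gives 2982 = 14P, so P = 213 and Y = 2661 − 7·213 = 1170.
Y = 1170 is below potential 1184; expectations adjust and SRAS shifts right until Y = 1184.
Long run: on the new AD curve, 1184 = 2661 − 7P gives P = 211.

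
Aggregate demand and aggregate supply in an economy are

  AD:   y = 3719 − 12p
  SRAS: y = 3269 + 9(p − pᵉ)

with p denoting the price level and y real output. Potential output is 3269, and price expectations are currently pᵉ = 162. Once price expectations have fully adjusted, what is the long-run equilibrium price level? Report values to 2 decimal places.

Long-run p = 37.50

Short run: with pᵉ = 162, SRAS is y = 1811 + 9p. Setting AD = SRAS gives 1908 = 21p, so p = 90.86 and y = 3719 − 12p = 2628.71.
Output 2628.71 is below potential 3269, so over time expected prices fall and SRAS shifts right until y returns to 3269.
Long run: y = 3269 on the AD curve gives 3269 = 3719 − 12p, so p = 37.50.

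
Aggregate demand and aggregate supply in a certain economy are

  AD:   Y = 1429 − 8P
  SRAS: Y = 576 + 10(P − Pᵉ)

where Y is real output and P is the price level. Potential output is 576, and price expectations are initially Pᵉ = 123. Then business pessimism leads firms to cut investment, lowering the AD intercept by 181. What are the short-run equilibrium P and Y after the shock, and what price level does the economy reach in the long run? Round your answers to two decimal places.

Short run: P = 105.67, Y = 402.67. Long run: P = 84.00.

AD shifts left: new AD is Y = 1248 − 8P. With Pᵉ = 123, SRAS is Y = 10P − 654.
Short run: 1248 − 8P = 10P − 654 gives 1902 = 18P, so P = 105.67 and Y = 1248 − 8P = 402.67.
Y = 402.67 is below potential 576; expectations adjust and SRAS shifts right until Y = 576.
Long run: on the new AD curve, 576 = 1248 − 8P gives P = 84.00.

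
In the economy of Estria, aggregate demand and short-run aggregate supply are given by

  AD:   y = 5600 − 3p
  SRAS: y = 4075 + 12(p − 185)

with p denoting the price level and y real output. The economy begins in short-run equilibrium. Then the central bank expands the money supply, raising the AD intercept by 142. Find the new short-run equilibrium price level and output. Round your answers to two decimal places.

This is a positive demand shock: AD shifts right.
New AD: y = 5742 − 3p.
SRAS can be written y = 1855 + 12p.
Set AD = SRAS: 5742 − 3p = 1855 + 12p, so 3887 = 15p and p = 259.13.
Substituting into AD, y = 4964.60.

p = 259.13, y = 4964.60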